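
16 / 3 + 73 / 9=121 / 9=13.44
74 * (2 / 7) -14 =50 / 7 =7.14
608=608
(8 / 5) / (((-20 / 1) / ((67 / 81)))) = -134 / 2025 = -0.07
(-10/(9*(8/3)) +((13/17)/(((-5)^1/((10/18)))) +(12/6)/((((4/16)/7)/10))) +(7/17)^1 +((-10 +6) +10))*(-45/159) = -1731685/10812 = -160.16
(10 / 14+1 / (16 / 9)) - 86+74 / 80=-46927 / 560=-83.80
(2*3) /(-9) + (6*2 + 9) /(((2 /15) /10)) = 4723 /3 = 1574.33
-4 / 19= -0.21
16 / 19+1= 35 / 19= 1.84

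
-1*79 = -79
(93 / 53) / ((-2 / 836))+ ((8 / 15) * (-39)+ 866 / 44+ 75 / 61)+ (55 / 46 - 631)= -5574996096 / 4089745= -1363.16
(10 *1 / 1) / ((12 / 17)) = 85 / 6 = 14.17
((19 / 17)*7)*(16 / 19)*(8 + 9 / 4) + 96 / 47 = 55588 / 799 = 69.57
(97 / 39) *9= 291 / 13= 22.38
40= 40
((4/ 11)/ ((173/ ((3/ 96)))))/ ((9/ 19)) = 19/ 137016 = 0.00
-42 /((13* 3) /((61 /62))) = -427 /403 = -1.06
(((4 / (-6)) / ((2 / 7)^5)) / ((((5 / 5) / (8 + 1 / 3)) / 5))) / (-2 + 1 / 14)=14706125 / 1944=7564.88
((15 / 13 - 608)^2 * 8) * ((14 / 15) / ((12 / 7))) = 12198318916 / 7605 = 1603986.71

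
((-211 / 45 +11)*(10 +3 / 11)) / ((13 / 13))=64.83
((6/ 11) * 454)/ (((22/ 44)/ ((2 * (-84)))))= -915264/ 11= -83205.82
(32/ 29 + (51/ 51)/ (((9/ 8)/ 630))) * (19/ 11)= 309168/ 319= 969.18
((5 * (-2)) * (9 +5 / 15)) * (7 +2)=-840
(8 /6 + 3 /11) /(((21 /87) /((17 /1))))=26129 /231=113.11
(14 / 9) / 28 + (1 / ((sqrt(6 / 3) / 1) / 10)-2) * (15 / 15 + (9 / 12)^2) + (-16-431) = -32405 / 72 + 125 * sqrt(2) / 16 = -439.02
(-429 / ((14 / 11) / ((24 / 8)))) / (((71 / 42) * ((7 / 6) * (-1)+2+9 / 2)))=-127413 / 1136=-112.16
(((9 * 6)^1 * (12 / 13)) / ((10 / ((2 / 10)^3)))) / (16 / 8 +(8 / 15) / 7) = 3402 / 177125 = 0.02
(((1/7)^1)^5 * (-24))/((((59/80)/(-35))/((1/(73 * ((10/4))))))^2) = -614400/6362735407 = -0.00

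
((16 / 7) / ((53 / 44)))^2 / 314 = 247808 / 21609637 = 0.01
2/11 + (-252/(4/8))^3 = -1408264702/11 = -128024063.82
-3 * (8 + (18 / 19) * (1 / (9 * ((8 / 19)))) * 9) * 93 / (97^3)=-11439 / 3650692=-0.00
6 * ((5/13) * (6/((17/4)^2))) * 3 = 2.30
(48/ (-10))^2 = 576/ 25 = 23.04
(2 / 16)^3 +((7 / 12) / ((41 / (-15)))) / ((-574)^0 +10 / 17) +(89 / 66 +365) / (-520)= -339168527 / 405250560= -0.84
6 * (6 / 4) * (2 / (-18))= -1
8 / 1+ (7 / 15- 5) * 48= -1048 / 5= -209.60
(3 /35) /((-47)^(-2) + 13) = 6627 /1005130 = 0.01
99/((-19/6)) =-594/19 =-31.26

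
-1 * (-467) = 467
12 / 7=1.71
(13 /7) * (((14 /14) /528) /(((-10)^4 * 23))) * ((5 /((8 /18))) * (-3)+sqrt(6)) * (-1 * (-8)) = -117 /28336000+13 * sqrt(6) /106260000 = -0.00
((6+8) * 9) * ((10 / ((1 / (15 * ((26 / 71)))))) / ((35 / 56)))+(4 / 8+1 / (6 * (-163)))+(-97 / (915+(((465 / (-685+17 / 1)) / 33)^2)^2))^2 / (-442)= 604604262358018516211704375704268162070388862012 / 54595248980079068662412865209720505365122275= 11074.30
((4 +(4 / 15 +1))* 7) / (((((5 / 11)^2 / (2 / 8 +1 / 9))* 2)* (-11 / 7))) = -553553 / 27000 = -20.50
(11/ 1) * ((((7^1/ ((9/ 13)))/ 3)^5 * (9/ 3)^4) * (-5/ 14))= -49031097115/ 354294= -138390.99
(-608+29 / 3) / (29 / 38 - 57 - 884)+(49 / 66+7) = 19758139 / 2358114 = 8.38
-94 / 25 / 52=-47 / 650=-0.07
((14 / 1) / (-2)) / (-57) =7 / 57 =0.12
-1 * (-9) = 9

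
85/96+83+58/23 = 190787/2208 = 86.41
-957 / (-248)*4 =957 / 62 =15.44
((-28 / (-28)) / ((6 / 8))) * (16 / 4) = 16 / 3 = 5.33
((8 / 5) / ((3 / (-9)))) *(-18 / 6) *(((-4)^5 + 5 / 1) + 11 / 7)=-512784 / 35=-14650.97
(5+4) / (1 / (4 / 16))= 9 / 4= 2.25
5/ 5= 1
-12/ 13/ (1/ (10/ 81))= -0.11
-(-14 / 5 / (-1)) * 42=-588 / 5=-117.60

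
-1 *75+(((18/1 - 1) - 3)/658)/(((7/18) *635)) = -15668607/208915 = -75.00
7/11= 0.64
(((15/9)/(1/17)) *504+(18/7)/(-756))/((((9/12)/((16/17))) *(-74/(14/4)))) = -33586552/39627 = -847.57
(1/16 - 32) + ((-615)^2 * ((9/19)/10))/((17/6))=32513587/5168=6291.33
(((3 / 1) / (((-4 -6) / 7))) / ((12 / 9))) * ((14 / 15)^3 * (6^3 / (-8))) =34.57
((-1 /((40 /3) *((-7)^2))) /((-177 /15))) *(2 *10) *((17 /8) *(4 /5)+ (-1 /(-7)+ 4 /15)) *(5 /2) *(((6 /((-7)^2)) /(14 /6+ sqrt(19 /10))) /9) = 11075 /90378442 - 6645 *sqrt(190) /1265298188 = 0.00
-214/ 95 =-2.25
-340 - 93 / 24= -2751 / 8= -343.88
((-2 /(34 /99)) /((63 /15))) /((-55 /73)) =1.84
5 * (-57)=-285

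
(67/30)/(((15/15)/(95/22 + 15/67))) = 10.14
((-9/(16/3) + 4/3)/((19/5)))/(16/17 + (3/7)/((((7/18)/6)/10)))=-70805/50947968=-0.00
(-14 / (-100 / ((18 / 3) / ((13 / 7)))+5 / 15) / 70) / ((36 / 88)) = 154 / 9645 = 0.02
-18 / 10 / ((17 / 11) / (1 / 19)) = -99 / 1615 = -0.06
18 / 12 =3 / 2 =1.50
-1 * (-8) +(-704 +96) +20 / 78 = -23390 / 39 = -599.74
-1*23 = -23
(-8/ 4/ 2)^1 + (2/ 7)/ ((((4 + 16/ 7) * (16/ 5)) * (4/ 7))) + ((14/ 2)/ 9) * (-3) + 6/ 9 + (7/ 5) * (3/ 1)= 1.56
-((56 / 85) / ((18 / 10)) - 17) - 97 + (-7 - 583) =-102566 / 153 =-670.37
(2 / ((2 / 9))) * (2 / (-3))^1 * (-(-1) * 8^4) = -24576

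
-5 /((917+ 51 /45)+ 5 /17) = -1275 /234199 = -0.01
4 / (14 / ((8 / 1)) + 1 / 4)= 2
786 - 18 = 768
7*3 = 21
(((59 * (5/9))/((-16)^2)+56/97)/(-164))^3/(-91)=3917337713108119/4480593696065266686885888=0.00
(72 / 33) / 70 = 12 / 385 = 0.03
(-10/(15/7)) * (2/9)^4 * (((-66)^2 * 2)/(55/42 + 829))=-3035648/25422417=-0.12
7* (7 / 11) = 49 / 11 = 4.45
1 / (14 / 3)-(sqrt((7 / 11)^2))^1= -65 / 154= -0.42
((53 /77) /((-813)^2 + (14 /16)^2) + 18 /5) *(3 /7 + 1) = 23452271620 /4560162607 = 5.14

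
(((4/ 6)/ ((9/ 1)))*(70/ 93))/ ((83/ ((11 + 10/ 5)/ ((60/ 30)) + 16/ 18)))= 9310/ 1875717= 0.00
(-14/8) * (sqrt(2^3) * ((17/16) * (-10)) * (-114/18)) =-333.08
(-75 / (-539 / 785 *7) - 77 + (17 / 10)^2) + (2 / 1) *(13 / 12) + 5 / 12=-31649267 / 565950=-55.92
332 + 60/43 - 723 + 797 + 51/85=87719/215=408.00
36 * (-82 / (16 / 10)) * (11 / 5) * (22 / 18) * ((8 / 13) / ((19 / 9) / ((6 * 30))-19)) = 64294560 / 399893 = 160.78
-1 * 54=-54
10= 10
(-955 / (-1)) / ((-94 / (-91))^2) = 7908355 / 8836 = 895.02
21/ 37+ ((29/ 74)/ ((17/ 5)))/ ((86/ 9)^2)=5292489/ 9304168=0.57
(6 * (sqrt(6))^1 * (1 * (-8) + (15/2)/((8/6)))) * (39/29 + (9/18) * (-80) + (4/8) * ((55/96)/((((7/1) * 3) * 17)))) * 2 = 1459888351 * sqrt(6)/1325184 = 2698.48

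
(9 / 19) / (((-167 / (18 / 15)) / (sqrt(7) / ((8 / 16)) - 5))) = 54 / 3173 - 108*sqrt(7) / 15865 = -0.00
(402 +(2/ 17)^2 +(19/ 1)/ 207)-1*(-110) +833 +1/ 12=321892957/ 239292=1345.19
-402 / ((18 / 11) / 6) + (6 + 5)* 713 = 6369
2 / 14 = 1 / 7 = 0.14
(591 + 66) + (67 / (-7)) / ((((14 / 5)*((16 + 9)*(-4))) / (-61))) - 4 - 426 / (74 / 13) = 41777101 / 72520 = 576.08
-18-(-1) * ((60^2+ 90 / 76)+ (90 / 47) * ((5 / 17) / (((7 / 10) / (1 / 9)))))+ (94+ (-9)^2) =798760923 / 212534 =3758.27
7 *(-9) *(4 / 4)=-63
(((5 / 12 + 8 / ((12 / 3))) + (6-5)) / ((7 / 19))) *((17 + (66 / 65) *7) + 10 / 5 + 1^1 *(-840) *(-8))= 341589163 / 5460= 62562.12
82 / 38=41 / 19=2.16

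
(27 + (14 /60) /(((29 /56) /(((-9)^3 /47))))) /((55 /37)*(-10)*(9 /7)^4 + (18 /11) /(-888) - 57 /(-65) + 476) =6929965070028 /151076310697523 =0.05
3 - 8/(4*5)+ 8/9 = 157/45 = 3.49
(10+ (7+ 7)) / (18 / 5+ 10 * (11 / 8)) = 480 / 347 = 1.38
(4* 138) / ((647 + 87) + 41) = 552 / 775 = 0.71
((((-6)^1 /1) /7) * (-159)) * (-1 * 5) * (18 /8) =-21465 /14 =-1533.21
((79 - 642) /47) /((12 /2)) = -563 /282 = -2.00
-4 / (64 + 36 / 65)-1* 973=-1020742 / 1049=-973.06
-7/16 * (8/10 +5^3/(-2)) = 4319/160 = 26.99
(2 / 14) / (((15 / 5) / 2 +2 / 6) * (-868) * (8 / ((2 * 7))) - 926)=-3 / 38542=-0.00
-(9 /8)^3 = -729 /512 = -1.42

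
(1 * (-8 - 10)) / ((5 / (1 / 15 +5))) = -456 / 25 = -18.24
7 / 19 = 0.37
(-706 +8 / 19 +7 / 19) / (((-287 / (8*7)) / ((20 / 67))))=2143840 / 52193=41.08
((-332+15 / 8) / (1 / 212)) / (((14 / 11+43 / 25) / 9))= -346433175 / 1646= -210469.73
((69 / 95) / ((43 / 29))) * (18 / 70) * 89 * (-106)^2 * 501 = 9022545090036 / 142975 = 63105753.38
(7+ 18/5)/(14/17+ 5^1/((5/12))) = 901/1090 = 0.83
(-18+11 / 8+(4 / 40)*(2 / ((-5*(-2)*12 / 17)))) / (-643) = 4979 / 192900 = 0.03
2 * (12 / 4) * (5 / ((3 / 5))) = 50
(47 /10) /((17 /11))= 517 /170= 3.04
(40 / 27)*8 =320 / 27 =11.85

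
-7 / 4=-1.75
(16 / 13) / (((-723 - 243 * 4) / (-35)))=112 / 4407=0.03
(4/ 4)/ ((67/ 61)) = 61/ 67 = 0.91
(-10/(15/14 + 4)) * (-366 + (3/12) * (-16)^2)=595.49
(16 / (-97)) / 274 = -8 / 13289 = -0.00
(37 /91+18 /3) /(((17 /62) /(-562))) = -20314052 /1547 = -13131.26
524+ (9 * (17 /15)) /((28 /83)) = 554.24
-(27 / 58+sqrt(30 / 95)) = -sqrt(114) / 19 - 27 / 58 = -1.03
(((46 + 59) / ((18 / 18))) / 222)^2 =1225 / 5476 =0.22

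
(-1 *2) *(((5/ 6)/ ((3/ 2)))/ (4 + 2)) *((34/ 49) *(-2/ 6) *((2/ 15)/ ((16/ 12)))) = 17/ 3969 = 0.00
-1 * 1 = -1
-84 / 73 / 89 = -84 / 6497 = -0.01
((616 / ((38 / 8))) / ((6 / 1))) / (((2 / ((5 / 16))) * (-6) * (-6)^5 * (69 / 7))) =2695 / 366996096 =0.00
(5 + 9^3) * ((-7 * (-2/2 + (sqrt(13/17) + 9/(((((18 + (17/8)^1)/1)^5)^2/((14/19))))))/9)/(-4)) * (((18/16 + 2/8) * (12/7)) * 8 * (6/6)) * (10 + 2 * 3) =-4103203428945804425791716640/95287421715111032570751 + 129184 * sqrt(221)/51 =-5405.29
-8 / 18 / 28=-1 / 63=-0.02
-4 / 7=-0.57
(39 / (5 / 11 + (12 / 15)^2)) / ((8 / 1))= 10725 / 2408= 4.45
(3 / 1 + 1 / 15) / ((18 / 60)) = 92 / 9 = 10.22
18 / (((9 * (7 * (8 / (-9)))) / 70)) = -45 / 2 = -22.50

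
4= 4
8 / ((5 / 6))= 48 / 5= 9.60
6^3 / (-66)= -36 / 11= -3.27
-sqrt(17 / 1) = -sqrt(17) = -4.12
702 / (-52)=-27 / 2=-13.50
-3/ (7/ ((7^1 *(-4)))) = 12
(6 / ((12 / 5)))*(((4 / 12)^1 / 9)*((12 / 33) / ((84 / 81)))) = 5 / 154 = 0.03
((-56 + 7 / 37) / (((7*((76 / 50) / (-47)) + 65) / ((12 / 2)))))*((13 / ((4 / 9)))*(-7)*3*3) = 53654430375 / 5632066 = 9526.60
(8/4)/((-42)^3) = -1/37044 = -0.00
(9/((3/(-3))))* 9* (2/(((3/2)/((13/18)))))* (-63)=4914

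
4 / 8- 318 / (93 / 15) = -50.79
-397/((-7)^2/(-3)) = 1191/49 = 24.31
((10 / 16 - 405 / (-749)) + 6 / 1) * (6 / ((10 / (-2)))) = -8.60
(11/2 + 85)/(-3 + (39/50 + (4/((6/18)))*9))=4525/5289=0.86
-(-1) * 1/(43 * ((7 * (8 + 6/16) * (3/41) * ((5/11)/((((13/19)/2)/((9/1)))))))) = 23452/51728355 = 0.00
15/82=0.18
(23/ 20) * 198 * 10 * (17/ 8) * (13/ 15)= 167739/ 40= 4193.48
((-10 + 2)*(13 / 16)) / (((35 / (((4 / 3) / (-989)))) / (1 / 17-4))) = -0.00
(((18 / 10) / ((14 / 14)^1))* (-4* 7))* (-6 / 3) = 504 / 5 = 100.80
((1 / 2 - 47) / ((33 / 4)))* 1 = -62 / 11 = -5.64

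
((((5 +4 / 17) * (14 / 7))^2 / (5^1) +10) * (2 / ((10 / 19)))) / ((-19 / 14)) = -645876 / 7225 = -89.39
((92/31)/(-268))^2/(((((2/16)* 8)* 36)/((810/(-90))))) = -529/17255716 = -0.00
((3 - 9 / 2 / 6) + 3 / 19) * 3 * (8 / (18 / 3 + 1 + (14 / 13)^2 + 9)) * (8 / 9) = 41236 / 13775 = 2.99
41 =41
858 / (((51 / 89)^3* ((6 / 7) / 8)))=42558.23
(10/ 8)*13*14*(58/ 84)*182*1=171535/ 6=28589.17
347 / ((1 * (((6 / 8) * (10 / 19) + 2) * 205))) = 13186 / 18655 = 0.71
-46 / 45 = -1.02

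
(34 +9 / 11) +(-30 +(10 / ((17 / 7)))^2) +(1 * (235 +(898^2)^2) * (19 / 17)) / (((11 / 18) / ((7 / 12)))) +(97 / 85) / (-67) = 1477651336523503667 / 2129930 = 693755821329.11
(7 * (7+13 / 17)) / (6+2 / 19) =4389 / 493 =8.90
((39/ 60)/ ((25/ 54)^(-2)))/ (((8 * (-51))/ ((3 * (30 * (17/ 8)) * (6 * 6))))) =-8125/ 3456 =-2.35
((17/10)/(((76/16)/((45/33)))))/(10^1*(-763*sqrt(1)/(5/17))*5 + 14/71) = -3621/962381882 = -0.00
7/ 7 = 1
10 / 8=5 / 4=1.25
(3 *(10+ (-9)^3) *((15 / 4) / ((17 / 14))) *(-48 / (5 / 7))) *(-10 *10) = -44764094.12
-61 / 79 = -0.77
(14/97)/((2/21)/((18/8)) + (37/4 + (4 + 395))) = 10584/29940893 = 0.00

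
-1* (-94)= 94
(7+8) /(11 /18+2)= 5.74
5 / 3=1.67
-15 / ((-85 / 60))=180 / 17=10.59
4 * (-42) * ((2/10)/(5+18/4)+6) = -1011.54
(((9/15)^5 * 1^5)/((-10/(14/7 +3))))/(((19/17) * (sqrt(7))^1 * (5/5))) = -4131 * sqrt(7)/831250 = -0.01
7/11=0.64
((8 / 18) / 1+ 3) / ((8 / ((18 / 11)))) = 31 / 44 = 0.70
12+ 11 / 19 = 239 / 19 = 12.58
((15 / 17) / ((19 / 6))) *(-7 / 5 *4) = -504 / 323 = -1.56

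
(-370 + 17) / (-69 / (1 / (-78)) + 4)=-353 / 5386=-0.07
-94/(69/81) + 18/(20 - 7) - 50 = -47530/299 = -158.96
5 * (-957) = -4785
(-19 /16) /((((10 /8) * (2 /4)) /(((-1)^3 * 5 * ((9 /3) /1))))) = 28.50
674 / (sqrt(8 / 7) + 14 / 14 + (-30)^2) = 4250918 / 5682599-1348 * sqrt(14) / 5682599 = 0.75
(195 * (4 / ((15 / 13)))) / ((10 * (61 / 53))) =17914 / 305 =58.73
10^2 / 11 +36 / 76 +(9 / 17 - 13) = -2.91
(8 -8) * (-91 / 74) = 0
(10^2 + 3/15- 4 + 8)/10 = 521/50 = 10.42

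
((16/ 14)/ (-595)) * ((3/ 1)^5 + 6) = -1992/ 4165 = -0.48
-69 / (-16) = 69 / 16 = 4.31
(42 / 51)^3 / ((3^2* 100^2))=343 / 55271250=0.00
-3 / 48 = -1 / 16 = -0.06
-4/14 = -2/7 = -0.29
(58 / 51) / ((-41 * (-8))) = 29 / 8364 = 0.00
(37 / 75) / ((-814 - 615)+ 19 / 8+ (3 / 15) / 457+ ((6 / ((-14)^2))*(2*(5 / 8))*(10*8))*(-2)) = -179144 / 520273035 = -0.00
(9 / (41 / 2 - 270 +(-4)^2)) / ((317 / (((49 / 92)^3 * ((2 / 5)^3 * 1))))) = -1058841 / 900595256500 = -0.00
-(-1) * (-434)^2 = 188356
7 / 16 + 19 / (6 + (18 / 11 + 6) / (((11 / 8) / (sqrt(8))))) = -425501 / 4114128 + 257488 * sqrt(2) / 257133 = 1.31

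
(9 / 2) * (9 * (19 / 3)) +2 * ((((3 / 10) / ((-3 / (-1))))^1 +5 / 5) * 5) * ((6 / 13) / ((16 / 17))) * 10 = 16143 / 52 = 310.44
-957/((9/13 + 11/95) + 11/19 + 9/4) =-1575860/5989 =-263.13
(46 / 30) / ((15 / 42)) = 322 / 75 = 4.29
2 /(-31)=-2 /31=-0.06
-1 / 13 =-0.08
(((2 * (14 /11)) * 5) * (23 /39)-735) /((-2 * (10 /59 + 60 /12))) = 3682721 /52338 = 70.36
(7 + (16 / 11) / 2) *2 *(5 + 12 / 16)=1955 / 22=88.86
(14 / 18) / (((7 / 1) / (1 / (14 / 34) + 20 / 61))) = 1177 / 3843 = 0.31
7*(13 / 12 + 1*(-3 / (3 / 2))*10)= -132.42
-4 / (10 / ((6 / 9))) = -0.27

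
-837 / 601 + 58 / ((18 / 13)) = 219044 / 5409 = 40.50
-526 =-526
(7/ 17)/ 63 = 1/ 153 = 0.01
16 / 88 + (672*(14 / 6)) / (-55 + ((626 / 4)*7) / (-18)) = -612586 / 45881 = -13.35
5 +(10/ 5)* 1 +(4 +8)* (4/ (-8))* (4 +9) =-71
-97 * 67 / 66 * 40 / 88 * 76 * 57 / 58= -11730695 / 3509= -3343.03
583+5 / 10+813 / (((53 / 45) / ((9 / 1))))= 720381 / 106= 6796.05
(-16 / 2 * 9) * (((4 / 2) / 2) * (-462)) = 33264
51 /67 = 0.76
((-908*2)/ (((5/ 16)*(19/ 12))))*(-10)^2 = -6973440/ 19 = -367023.16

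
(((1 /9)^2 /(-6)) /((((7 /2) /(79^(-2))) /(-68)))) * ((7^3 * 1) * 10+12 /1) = 234056 /10615941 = 0.02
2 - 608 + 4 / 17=-10298 / 17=-605.76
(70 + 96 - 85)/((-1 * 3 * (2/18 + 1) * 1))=-243/10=-24.30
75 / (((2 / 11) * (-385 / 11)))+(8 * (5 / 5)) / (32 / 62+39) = -11.58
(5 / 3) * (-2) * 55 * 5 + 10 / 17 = -916.08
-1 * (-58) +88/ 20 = 62.40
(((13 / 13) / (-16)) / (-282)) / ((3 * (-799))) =-1 / 10815264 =-0.00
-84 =-84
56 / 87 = 0.64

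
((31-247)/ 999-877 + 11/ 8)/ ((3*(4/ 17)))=-4407233/ 3552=-1240.78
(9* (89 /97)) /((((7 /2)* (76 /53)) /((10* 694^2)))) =102234465540 /12901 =7924538.06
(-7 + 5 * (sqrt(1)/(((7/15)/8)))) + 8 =86.71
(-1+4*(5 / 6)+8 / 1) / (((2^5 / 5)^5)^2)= 302734375 / 3377699720527872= 0.00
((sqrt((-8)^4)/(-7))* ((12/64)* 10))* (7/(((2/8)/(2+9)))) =-5280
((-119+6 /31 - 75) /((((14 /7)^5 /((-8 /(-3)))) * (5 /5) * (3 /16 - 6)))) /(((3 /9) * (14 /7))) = 12016 /2883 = 4.17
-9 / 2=-4.50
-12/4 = -3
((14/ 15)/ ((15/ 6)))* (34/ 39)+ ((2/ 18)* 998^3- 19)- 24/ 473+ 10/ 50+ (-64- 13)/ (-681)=3854068248355153/ 34895575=110445758.48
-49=-49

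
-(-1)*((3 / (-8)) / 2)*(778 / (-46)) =1167 / 368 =3.17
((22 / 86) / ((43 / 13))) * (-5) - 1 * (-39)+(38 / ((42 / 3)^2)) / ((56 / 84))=14099009 / 362404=38.90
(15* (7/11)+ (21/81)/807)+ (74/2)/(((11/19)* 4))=24469355/958716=25.52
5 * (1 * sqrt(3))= 5 * sqrt(3)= 8.66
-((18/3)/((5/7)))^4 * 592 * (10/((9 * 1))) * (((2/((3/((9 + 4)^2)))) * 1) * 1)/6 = -7686887936/125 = -61495103.49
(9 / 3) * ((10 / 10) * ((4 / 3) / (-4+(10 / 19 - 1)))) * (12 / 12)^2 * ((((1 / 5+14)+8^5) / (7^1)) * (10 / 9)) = -8304824 / 1785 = -4652.56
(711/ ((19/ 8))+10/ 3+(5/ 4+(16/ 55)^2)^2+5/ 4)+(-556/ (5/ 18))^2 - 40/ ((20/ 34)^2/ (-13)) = 4008211.09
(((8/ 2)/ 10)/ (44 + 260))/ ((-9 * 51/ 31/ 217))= -6727/ 348840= -0.02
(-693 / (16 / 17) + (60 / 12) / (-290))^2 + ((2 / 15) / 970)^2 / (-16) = 6177982042414342169 / 11394675360000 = 542181.49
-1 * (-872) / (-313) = -872 / 313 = -2.79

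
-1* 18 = -18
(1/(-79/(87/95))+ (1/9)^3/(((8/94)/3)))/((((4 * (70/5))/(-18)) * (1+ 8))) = -268171/204256080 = -0.00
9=9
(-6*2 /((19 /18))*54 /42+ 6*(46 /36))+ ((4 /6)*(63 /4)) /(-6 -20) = -152575 /20748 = -7.35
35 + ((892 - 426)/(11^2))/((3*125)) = 1588591/45375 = 35.01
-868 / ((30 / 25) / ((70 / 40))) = -7595 / 6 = -1265.83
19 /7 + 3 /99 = 634 /231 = 2.74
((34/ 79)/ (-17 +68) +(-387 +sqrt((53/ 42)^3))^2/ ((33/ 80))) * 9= 3243792.56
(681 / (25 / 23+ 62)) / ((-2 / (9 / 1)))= -140967 / 2902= -48.58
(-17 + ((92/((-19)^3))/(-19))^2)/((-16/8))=288720563233/33967126082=8.50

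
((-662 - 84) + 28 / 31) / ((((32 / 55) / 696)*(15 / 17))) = -62630227 / 62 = -1010164.95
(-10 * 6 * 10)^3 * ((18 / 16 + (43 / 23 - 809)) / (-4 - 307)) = -559797986.86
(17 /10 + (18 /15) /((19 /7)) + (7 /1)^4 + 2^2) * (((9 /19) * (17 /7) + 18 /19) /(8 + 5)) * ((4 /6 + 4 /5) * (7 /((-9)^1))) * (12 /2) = -2658.58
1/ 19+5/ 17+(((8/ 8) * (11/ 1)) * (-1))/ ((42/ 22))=-36731/ 6783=-5.42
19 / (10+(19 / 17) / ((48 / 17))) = 912 / 499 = 1.83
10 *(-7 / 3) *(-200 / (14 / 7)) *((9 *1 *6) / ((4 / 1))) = 31500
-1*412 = -412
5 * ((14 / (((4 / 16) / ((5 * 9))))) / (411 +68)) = 12600 / 479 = 26.30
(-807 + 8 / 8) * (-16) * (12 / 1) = 154752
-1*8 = -8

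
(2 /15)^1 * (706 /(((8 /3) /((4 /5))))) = 706 /25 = 28.24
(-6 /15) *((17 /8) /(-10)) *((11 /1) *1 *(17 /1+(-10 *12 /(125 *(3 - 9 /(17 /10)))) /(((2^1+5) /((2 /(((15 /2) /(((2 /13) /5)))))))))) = 15.90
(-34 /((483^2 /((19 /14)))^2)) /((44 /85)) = -521645 /234675242430552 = -0.00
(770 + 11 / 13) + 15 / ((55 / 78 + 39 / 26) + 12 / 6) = 1651049 / 2132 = 774.41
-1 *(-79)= 79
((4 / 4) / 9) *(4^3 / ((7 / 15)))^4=94371840000 / 2401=39305222.82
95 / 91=1.04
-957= -957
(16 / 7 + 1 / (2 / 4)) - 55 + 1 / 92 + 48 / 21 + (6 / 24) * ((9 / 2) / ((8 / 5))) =-491651 / 10304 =-47.71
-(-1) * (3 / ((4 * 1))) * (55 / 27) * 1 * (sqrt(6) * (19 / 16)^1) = 1045 * sqrt(6) / 576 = 4.44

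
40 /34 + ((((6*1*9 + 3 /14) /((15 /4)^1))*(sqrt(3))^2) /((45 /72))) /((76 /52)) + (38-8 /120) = 14683517 /169575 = 86.59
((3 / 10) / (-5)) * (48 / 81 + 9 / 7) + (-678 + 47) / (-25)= 79151 / 3150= 25.13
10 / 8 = 5 / 4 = 1.25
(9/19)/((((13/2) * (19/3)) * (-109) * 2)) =-0.00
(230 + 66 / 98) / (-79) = -11303 / 3871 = -2.92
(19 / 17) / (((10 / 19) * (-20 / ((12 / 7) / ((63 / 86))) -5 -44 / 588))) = -2281881 / 14637085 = -0.16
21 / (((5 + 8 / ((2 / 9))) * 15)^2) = 7 / 126075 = 0.00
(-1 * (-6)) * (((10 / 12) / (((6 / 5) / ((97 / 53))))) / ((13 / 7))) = 16975 / 4134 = 4.11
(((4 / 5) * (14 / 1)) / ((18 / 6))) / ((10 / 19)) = 532 / 75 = 7.09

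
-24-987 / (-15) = 209 / 5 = 41.80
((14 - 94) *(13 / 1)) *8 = -8320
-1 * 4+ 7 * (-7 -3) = -74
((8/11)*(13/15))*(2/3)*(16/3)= 2.24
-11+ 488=477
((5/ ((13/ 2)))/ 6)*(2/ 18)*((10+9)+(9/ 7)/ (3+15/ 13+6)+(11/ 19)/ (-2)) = 183725/ 684684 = 0.27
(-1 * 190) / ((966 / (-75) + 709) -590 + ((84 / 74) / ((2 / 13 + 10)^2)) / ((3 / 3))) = -510378000 / 285089119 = -1.79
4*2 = 8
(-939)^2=881721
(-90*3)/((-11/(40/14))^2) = -108000/5929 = -18.22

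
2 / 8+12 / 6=9 / 4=2.25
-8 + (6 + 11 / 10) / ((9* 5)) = -7.84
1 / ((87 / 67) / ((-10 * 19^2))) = -241870 / 87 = -2780.11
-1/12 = -0.08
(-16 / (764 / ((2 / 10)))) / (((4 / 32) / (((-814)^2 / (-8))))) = 2650384 / 955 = 2775.27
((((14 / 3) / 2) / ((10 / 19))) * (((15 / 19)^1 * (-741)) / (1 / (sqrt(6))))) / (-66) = 1729 * sqrt(6) / 44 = 96.25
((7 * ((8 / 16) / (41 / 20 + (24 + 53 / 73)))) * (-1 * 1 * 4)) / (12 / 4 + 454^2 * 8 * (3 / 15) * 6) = -14600 / 55252834317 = -0.00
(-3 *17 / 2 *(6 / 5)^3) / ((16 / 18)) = -12393 / 250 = -49.57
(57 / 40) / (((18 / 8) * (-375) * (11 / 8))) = -76 / 61875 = -0.00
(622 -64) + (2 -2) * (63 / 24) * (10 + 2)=558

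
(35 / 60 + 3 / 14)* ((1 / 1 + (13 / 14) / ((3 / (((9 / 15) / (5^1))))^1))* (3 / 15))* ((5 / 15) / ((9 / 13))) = 0.08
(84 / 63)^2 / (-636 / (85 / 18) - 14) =-680 / 56871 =-0.01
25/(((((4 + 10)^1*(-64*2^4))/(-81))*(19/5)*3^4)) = 125/272384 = 0.00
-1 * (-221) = 221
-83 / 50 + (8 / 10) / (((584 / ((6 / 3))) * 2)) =-3027 / 1825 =-1.66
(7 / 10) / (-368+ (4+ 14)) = -1 / 500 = -0.00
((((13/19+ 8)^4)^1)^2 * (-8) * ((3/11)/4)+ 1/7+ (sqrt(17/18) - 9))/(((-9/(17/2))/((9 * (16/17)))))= 16781020346041018336/118884941287 - 4 * sqrt(34)/3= 141153448.37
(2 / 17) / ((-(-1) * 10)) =0.01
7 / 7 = 1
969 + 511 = 1480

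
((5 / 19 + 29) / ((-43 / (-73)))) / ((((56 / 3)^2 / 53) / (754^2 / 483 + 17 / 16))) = 14688901237191 / 1650000128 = 8902.36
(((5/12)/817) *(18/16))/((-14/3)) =-45/366016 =-0.00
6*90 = 540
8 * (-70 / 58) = -9.66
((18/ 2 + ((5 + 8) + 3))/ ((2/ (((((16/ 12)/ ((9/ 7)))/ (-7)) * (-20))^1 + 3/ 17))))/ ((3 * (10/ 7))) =50435/ 5508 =9.16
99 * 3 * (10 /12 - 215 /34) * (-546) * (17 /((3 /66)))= 332972640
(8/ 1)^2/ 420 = 16/ 105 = 0.15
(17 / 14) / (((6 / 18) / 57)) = 2907 / 14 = 207.64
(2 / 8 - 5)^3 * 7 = -48013 / 64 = -750.20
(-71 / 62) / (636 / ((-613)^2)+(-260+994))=-26679599 / 17100535084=-0.00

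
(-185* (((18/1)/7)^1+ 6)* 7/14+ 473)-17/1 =-2358/7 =-336.86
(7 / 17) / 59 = 7 / 1003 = 0.01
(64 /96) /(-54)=-1 /81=-0.01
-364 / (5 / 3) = -1092 / 5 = -218.40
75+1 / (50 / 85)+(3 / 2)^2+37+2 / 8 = 581 / 5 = 116.20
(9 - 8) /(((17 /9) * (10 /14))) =63 /85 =0.74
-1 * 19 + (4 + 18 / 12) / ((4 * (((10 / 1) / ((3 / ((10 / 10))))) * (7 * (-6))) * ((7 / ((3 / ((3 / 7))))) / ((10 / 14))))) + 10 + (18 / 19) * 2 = -211889 / 29792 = -7.11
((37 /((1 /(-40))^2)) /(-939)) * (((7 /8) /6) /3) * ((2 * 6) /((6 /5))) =-259000 /8451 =-30.65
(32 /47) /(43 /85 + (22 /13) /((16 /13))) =21760 /60113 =0.36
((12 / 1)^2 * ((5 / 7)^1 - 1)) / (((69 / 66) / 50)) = -316800 / 161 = -1967.70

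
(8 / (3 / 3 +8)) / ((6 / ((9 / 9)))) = 4 / 27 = 0.15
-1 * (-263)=263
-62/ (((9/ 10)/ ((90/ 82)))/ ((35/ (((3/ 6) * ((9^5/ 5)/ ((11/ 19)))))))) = -11935000/ 45999171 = -0.26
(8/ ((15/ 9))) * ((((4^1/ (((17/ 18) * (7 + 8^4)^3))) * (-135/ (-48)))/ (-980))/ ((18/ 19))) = -513/ 575373098055910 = -0.00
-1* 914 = -914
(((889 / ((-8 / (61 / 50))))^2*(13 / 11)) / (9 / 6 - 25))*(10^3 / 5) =-38230197733 / 206800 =-184865.56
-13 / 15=-0.87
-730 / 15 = -146 / 3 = -48.67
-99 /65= -1.52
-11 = -11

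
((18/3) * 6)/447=12/149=0.08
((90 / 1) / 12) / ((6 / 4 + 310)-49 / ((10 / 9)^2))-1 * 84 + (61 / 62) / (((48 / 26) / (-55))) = -4581790867 / 40445328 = -113.28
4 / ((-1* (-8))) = 0.50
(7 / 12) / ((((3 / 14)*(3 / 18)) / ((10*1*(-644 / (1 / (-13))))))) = 4102280 / 3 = 1367426.67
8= 8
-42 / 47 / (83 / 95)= -3990 / 3901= -1.02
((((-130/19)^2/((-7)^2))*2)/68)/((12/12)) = 8450/300713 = 0.03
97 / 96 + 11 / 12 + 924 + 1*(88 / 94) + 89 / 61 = 255503995 / 275232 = 928.32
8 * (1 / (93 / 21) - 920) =-228104 / 31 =-7358.19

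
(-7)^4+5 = 2406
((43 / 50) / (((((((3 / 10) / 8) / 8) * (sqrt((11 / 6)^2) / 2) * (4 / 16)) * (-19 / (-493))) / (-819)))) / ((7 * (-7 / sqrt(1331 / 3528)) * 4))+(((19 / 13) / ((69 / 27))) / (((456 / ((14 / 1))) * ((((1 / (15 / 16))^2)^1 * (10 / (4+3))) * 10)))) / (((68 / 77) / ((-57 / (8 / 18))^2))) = 26809289199 / 1332477952+52912704 * sqrt(22) / 4655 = 53335.39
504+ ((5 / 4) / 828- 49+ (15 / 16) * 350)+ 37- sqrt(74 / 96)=2716259 / 3312- sqrt(111) / 12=819.25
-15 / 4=-3.75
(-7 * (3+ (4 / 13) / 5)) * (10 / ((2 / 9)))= -12537 / 13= -964.38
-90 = -90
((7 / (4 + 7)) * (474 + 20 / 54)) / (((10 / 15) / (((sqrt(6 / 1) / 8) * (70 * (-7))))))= -2745715 * sqrt(6) / 99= -67935.36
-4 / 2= -2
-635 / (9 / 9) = -635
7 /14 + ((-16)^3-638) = -9467 /2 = -4733.50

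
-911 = -911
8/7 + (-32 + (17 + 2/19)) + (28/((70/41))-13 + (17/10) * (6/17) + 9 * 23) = 197.25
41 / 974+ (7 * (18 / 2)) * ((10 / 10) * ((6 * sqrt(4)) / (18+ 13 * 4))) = 52801 / 4870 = 10.84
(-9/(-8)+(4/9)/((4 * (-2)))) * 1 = 77/72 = 1.07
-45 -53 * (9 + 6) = -840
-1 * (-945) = 945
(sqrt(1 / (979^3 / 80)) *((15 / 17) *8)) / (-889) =-0.00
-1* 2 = -2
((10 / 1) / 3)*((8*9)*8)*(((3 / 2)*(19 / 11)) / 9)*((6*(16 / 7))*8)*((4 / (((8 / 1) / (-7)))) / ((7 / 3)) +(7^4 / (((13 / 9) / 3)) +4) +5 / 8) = 302895482880 / 1001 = 302592889.99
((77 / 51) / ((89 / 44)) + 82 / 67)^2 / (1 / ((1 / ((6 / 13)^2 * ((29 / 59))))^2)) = 8923851877485565969 / 25200605564084196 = 354.11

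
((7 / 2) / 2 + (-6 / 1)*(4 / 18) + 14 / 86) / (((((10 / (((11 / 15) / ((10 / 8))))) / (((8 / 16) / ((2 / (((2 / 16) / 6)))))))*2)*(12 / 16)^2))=3289 / 20898000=0.00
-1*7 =-7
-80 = -80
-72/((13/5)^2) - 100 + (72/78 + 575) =465.27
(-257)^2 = 66049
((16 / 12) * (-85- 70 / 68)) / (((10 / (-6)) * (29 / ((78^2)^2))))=43307615520 / 493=87845061.91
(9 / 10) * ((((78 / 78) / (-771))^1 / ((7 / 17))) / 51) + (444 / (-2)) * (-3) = 11981339 / 17990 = 666.00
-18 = -18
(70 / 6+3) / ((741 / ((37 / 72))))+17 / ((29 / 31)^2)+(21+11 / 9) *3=2897502605 / 33651774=86.10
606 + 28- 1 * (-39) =673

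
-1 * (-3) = 3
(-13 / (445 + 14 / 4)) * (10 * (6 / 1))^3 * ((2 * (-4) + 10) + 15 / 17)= -7056000 / 391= -18046.04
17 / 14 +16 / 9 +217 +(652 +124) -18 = 977.99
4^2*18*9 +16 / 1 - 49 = 2559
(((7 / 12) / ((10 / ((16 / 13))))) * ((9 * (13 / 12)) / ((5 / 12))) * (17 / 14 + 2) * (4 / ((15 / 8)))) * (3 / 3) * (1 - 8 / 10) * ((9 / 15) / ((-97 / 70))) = -12096 / 12125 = -1.00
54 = 54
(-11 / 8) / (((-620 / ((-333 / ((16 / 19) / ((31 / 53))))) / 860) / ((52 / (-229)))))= 100.17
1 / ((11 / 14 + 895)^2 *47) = 196 / 7392004007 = 0.00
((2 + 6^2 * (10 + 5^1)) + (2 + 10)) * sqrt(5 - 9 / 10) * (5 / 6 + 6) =11357 * sqrt(410) / 30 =7665.39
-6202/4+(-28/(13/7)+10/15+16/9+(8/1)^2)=-350797/234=-1499.13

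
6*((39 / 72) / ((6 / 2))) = 13 / 12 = 1.08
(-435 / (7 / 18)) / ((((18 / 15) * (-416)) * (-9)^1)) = -725 / 2912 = -0.25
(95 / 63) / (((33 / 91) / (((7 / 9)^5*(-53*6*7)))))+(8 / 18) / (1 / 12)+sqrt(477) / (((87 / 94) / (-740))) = -69560*sqrt(53) / 29 -15370252718 / 5845851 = -20091.48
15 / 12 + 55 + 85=565 / 4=141.25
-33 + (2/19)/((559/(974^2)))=1546859/10621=145.64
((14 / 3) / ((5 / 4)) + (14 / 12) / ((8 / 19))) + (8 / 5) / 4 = 1657 / 240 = 6.90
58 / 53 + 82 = 4404 / 53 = 83.09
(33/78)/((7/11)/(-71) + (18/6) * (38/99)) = 25773/69602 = 0.37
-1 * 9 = -9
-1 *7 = -7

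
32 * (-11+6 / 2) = -256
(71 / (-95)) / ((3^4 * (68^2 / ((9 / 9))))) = -71 / 35581680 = -0.00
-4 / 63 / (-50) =2 / 1575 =0.00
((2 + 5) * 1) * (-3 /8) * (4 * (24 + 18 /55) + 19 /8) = -921081 /3520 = -261.67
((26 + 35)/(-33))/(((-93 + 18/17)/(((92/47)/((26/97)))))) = 4627094/31514769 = 0.15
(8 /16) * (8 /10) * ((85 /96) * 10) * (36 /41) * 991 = 3081.77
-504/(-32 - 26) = 252/29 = 8.69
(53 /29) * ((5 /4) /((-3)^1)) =-0.76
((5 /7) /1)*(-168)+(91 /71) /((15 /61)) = -122249 /1065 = -114.79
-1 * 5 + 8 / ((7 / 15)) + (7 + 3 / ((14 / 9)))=21.07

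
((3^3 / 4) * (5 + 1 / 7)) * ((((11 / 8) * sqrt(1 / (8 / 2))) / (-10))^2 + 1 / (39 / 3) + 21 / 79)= 2219918481 / 184038400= 12.06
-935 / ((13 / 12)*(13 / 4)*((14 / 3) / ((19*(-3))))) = 3837240 / 1183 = 3243.65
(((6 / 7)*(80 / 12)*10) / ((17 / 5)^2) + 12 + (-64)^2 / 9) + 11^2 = 10797739 / 18207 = 593.05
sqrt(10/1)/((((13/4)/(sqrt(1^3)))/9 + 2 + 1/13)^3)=102503232 * sqrt(10)/1485446221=0.22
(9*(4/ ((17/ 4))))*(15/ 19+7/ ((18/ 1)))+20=9684/ 323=29.98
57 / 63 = 19 / 21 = 0.90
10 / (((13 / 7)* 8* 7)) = 5 / 52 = 0.10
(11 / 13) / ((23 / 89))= 979 / 299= 3.27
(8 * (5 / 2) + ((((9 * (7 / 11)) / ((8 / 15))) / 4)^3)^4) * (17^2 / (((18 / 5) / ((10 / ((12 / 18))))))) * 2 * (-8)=-3665063587153228186169343403248562837625 / 1356885587321249879321147867136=-2701085206.74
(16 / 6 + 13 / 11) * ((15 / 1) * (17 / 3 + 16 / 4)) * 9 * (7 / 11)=386715 / 121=3195.99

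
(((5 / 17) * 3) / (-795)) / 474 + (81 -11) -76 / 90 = 443018081 / 6406110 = 69.16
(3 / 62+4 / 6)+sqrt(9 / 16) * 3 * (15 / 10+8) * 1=16435 / 744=22.09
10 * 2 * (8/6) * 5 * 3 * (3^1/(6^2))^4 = 25/1296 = 0.02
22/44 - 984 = -1967/2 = -983.50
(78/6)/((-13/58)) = -58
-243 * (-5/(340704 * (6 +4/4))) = 135/264992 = 0.00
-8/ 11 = -0.73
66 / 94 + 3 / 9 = 1.04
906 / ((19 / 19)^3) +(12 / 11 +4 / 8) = 19967 / 22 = 907.59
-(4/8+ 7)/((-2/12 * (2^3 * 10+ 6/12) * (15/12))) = 72/161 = 0.45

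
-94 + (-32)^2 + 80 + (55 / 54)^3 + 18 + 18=164873719 / 157464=1047.06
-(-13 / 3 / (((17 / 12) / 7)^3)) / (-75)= -856128 / 122825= -6.97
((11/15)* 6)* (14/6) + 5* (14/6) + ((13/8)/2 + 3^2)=7619/240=31.75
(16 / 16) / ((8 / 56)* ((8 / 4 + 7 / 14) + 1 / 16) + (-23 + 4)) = -112 / 2087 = -0.05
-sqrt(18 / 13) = -3* sqrt(26) / 13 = -1.18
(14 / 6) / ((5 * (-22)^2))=7 / 7260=0.00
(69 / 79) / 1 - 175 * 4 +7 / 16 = -883143 / 1264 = -698.69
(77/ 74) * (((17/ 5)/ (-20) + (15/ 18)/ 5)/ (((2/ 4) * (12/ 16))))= -77/ 8325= -0.01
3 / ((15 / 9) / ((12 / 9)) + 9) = 12 / 41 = 0.29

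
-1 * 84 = -84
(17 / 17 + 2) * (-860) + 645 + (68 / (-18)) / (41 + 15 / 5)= -383147 / 198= -1935.09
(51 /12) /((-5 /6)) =-5.10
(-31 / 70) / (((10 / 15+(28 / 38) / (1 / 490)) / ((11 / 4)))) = -19437 / 5773040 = -0.00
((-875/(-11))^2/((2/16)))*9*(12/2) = 330750000/121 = 2733471.07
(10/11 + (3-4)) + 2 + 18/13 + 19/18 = 11195/2574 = 4.35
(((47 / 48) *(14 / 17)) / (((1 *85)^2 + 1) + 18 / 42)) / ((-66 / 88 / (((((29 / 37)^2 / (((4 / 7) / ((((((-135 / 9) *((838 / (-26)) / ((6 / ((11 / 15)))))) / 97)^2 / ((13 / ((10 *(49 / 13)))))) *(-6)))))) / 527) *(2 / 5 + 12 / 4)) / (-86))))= -14112289273922609 / 182181761883827089553520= -7.746e-8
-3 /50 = -0.06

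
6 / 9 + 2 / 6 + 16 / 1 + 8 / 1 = 25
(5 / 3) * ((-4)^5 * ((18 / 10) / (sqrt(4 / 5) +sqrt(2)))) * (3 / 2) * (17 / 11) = -391680 / (22 * sqrt(5) +55 * sqrt(2)) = -3084.70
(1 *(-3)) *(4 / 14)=-6 / 7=-0.86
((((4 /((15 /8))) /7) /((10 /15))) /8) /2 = 1 /35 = 0.03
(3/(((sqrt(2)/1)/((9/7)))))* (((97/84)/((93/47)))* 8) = 12.73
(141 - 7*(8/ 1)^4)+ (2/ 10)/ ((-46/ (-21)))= -6562109/ 230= -28530.91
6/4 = 3/2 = 1.50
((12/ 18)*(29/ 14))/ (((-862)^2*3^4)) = 29/ 1263917844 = 0.00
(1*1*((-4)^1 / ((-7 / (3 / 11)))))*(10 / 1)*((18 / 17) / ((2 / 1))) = 1080 / 1309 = 0.83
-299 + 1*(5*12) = -239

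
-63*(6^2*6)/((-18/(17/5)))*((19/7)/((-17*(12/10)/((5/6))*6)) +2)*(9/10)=458397/100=4583.97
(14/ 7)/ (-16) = -1/ 8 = -0.12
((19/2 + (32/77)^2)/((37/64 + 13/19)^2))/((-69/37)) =-1045868914688/321311334575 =-3.26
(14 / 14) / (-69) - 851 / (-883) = 57836 / 60927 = 0.95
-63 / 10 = -6.30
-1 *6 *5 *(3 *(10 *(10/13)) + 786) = -315540/13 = -24272.31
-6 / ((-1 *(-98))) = -3 / 49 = -0.06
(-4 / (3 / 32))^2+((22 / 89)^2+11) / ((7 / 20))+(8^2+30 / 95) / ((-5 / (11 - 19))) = 1954.95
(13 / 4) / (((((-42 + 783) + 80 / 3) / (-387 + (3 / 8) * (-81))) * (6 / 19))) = -117819 / 21056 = -5.60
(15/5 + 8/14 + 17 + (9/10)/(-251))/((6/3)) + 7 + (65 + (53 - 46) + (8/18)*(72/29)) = 90.39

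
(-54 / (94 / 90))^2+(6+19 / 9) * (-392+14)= -867894 / 2209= -392.89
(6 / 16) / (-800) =-3 / 6400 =-0.00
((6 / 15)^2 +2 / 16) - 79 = -15743 / 200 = -78.72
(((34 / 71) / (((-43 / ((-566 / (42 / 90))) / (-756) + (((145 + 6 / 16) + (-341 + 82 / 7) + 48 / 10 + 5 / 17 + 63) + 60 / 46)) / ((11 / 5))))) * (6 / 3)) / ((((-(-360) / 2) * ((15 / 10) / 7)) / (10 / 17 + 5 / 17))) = -390383784 / 927457531727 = -0.00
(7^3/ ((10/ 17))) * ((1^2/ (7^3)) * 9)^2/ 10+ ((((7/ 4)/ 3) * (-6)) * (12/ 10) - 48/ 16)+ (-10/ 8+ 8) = -7029/ 17150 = -0.41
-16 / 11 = -1.45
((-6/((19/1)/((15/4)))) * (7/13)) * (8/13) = -1260/3211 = -0.39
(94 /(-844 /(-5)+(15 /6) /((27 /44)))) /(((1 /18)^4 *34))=333036360 /198373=1678.84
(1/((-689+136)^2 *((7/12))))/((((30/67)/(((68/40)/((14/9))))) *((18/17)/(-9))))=-0.00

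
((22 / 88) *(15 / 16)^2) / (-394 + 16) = -25 / 43008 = -0.00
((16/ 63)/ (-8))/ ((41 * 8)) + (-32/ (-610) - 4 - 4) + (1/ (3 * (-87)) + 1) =-635270717/ 91386540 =-6.95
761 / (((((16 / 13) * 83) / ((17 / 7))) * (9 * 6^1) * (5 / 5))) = 168181 / 501984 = 0.34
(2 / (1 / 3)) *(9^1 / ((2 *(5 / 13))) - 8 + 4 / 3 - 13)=-239 / 5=-47.80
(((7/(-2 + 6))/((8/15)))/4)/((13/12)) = 315/416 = 0.76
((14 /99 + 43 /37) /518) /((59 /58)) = 138475 /55974303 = 0.00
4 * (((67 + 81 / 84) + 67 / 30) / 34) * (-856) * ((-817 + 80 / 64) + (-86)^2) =-83034358601 / 1785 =-46517847.96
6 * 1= 6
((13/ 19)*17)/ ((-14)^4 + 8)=221/ 730056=0.00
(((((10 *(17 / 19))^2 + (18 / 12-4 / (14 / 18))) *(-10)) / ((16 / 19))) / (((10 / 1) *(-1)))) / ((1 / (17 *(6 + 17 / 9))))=466130123 / 38304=12169.23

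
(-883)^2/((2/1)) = 779689/2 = 389844.50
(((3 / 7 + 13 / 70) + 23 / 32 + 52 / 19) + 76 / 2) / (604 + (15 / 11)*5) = 0.07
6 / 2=3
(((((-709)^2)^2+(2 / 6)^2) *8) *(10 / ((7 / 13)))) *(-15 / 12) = -2956451796805000 / 63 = -46927806298492.06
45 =45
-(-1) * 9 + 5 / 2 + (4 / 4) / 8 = 93 / 8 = 11.62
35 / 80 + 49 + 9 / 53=42067 / 848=49.61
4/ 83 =0.05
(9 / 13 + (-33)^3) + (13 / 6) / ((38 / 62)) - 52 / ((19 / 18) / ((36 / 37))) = -1972965941 / 54834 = -35980.70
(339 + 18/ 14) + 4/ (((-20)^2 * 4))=952807/ 2800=340.29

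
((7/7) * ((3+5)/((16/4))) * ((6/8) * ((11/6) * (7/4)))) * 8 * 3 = 231/2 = 115.50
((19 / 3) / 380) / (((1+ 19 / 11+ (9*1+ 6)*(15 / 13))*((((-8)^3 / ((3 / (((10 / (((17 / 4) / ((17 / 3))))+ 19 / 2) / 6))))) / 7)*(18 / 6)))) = -1001 / 334937600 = -0.00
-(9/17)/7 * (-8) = 72/119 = 0.61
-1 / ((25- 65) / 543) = 543 / 40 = 13.58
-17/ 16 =-1.06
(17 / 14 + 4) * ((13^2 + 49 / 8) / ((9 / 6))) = 34091 / 56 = 608.77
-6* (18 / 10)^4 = -39366 / 625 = -62.99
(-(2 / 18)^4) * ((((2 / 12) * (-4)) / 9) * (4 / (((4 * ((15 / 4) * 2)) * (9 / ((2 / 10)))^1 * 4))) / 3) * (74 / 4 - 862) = -1687 / 717445350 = -0.00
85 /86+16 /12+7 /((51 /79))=19247 /1462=13.16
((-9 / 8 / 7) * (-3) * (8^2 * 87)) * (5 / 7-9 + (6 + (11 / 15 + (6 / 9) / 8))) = -966222 / 245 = -3943.76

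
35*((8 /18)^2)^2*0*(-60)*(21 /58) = 0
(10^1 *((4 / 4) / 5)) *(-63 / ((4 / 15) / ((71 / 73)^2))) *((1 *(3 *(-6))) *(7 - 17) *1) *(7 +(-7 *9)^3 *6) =643223477688750 / 5329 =120702472825.81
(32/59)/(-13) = -32/767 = -0.04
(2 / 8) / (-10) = -1 / 40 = -0.02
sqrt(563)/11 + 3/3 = 3.16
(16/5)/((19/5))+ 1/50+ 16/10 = 2339/950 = 2.46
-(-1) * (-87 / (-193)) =87 / 193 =0.45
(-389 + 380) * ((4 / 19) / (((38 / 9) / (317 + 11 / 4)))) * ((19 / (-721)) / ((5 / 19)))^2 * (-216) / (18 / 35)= 224395434 / 371315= 604.33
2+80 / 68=54 / 17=3.18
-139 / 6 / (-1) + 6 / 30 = 701 / 30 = 23.37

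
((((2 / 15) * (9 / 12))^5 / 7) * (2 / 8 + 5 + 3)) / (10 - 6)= 33 / 11200000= 0.00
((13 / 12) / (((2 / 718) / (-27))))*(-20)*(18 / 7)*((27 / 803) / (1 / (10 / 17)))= 1020672900 / 95557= 10681.30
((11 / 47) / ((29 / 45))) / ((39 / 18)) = 2970 / 17719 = 0.17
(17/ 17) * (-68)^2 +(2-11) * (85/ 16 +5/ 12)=73159/ 16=4572.44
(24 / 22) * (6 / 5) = 72 / 55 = 1.31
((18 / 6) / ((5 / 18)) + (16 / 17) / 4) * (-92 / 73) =-86296 / 6205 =-13.91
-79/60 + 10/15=-13/20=-0.65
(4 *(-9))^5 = -60466176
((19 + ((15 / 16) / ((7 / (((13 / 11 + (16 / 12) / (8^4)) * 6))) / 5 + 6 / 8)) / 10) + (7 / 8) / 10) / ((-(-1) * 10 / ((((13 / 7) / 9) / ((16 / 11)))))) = 18459391379 / 67818329600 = 0.27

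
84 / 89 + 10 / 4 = 613 / 178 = 3.44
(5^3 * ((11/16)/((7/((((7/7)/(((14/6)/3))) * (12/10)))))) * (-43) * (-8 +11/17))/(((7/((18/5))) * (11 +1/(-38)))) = 454966875/1621018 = 280.67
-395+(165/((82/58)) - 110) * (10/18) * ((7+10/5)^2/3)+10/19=-228920/779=-293.86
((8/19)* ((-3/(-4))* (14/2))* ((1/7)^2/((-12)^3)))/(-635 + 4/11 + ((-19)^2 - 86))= 11/151530624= 0.00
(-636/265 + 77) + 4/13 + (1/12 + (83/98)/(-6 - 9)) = 2863999/38220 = 74.93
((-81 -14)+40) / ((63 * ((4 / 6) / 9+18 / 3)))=-165 / 1148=-0.14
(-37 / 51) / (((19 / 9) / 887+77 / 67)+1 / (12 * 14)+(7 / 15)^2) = -3078422200 / 5835986389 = -0.53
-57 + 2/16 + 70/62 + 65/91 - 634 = -1196159/1736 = -689.03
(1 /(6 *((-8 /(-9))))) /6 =1 /32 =0.03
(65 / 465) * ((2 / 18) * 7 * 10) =910 / 837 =1.09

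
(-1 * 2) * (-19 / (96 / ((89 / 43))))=1691 / 2064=0.82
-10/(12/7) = -35/6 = -5.83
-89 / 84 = -1.06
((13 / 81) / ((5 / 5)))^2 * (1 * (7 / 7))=169 / 6561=0.03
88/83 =1.06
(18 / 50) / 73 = 0.00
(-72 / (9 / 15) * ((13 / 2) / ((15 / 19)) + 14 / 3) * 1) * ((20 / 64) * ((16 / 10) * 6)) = -4644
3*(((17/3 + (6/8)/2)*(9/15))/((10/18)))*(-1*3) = -2349/40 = -58.72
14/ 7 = 2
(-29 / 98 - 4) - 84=-8653 / 98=-88.30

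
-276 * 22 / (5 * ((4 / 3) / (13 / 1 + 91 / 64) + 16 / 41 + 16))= -86168511 / 1169540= -73.68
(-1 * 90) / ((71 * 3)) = -30 / 71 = -0.42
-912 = -912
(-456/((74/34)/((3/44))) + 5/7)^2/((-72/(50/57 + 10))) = -231698273195/8327837826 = -27.82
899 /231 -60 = -12961 /231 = -56.11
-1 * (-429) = 429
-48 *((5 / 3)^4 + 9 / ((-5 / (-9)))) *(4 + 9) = -2014688 / 135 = -14923.61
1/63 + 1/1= 64/63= 1.02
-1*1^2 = -1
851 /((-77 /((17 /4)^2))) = -245939 /1232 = -199.63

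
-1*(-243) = 243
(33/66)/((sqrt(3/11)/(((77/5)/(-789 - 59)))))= -77 * sqrt(33)/25440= -0.02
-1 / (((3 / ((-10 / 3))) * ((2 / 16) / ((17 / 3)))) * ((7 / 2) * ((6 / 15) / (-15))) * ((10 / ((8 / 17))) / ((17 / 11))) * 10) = -2720 / 693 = -3.92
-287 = -287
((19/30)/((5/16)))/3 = 152/225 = 0.68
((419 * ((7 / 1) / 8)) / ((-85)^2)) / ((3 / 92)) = 1.56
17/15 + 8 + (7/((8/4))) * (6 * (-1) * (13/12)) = -817/60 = -13.62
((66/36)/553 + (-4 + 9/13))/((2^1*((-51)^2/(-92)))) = 3278213/56095767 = 0.06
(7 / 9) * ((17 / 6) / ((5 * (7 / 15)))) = 17 / 18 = 0.94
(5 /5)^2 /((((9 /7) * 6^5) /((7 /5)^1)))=49 /349920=0.00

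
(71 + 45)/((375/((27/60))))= 87/625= 0.14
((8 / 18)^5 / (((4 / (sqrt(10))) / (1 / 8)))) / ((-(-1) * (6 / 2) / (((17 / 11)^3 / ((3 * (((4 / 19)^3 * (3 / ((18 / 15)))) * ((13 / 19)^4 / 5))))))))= 4391591853707 * sqrt(10) / 20202565399731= 0.69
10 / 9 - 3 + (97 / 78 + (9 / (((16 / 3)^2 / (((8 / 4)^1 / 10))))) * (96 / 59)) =-149749 / 276120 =-0.54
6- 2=4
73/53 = 1.38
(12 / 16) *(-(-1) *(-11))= -33 / 4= -8.25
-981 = -981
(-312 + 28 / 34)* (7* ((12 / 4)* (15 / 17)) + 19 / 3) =-6707720 / 867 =-7736.70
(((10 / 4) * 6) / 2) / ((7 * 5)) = 3 / 14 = 0.21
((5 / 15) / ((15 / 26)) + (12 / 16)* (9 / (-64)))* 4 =5441 / 2880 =1.89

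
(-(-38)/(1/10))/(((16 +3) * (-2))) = -10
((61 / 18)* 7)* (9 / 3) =427 / 6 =71.17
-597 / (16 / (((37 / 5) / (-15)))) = 7363 / 400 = 18.41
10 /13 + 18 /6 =49 /13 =3.77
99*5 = 495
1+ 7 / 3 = 10 / 3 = 3.33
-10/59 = -0.17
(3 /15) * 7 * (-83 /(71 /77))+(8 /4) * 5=-41187 /355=-116.02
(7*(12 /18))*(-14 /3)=-196 /9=-21.78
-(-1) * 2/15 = 2/15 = 0.13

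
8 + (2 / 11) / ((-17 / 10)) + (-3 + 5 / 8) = 8255 / 1496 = 5.52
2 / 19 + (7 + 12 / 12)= 8.11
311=311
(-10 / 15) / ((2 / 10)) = -10 / 3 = -3.33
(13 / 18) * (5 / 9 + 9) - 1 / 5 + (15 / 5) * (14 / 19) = 68576 / 7695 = 8.91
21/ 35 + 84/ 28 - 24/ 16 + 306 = 3081/ 10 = 308.10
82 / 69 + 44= 3118 / 69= 45.19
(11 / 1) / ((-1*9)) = -11 / 9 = -1.22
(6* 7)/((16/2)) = 21/4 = 5.25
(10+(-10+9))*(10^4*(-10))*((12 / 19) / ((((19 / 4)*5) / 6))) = -143601.11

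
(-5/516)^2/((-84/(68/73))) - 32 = -13061454761/408170448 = -32.00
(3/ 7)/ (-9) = -1/ 21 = -0.05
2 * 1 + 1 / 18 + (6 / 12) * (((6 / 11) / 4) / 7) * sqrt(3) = 3 * sqrt(3) / 308 + 37 / 18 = 2.07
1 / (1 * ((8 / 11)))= 11 / 8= 1.38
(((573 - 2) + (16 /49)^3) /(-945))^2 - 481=-237637707173196776 /494424620106921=-480.63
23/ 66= 0.35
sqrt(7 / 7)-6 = -5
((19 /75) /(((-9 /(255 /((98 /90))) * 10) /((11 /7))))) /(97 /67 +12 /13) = -3094663 /7082950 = -0.44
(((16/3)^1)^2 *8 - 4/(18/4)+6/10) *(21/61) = 23863/305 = 78.24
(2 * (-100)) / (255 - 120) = -40 / 27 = -1.48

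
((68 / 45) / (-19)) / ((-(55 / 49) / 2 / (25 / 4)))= 1666 / 1881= 0.89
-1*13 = -13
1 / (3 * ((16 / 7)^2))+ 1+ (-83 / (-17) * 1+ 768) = 10104641 / 13056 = 773.95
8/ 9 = 0.89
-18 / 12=-3 / 2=-1.50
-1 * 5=-5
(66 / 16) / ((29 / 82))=11.66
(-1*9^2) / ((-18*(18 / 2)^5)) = 1 / 13122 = 0.00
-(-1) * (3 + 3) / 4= 1.50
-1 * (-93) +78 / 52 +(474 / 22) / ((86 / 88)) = 10023 / 86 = 116.55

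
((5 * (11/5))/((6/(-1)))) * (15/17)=-55/34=-1.62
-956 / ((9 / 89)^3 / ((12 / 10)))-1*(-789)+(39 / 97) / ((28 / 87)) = -1108593.07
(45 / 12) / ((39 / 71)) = 355 / 52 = 6.83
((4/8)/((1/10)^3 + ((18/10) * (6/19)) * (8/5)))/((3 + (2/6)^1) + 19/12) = 114000/1020641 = 0.11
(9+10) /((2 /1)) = 19 /2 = 9.50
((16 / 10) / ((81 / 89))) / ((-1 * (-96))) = 89 / 4860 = 0.02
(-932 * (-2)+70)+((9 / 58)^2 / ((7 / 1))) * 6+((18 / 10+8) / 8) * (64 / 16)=1938.92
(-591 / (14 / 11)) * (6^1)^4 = -601806.86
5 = 5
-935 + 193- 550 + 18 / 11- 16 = -14370 / 11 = -1306.36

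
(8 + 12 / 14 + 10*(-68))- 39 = -4971 / 7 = -710.14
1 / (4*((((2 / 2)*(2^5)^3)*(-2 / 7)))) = -7 / 262144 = -0.00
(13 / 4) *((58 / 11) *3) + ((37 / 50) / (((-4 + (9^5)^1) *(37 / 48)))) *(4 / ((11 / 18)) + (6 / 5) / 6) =1192500669 / 23196250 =51.41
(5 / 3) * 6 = 10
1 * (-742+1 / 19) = -14097 / 19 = -741.95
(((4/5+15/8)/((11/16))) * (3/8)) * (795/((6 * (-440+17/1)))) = -0.46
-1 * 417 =-417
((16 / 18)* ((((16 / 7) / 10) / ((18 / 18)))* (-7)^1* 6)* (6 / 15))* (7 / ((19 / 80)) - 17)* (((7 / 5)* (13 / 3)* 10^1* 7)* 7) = -180357632 / 1425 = -126566.76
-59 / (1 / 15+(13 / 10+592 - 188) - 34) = -1770 / 11141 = -0.16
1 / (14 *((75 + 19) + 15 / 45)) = 3 / 3962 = 0.00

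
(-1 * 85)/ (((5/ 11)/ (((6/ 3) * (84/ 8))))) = -3927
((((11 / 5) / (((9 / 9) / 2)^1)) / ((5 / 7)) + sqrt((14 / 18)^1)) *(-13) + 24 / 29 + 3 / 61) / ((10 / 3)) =-10508289 / 442250-13 *sqrt(7) / 10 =-27.20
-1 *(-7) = 7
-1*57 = -57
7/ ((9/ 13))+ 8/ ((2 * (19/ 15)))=2269/ 171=13.27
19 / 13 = 1.46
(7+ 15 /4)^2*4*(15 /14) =27735 /56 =495.27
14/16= 7/8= 0.88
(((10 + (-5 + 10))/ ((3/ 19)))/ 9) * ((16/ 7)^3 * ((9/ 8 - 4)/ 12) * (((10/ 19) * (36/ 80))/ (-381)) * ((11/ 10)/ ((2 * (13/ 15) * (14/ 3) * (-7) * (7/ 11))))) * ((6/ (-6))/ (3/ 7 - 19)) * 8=-89056/ 360728641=-0.00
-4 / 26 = -2 / 13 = -0.15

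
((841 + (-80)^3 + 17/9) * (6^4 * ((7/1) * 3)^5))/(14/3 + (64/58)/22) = -1294606622509055856/2257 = -573596199605252.93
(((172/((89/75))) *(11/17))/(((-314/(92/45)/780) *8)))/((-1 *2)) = 7071350/237541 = 29.77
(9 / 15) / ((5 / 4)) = 12 / 25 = 0.48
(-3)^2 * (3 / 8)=27 / 8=3.38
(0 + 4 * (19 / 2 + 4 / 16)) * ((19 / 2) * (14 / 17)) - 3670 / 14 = 5114 / 119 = 42.97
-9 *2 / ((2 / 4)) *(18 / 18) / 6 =-6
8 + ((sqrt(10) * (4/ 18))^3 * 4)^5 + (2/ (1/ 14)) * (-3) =-76 + 335544320000000 * sqrt(10)/ 205891132094649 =-70.85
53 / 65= 0.82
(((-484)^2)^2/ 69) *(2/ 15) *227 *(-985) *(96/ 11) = -14277784370364416/ 69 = -206924411164701.68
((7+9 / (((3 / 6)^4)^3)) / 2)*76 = 1401098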